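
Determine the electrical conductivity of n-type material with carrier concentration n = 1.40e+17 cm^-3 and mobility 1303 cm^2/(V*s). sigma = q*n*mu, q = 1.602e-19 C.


Step 1: sigma = q * n * mu
Step 2: sigma = 1.602e-19 * 1.40e+17 * 1303
Step 3: sigma = 2.922e+01 S/cm

2.922e+01


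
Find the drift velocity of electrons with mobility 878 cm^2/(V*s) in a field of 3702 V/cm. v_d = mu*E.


Step 1: v_d = mu * E
Step 2: v_d = 878 * 3702 = 3250356
Step 3: v_d = 3.25e+06 cm/s

3.25e+06


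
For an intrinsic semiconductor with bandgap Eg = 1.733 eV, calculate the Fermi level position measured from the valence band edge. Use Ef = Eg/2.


Step 1: For an intrinsic semiconductor, the Fermi level sits at midgap.
Step 2: Ef = Eg / 2 = 1.733 / 2 = 0.8665 eV

0.8665


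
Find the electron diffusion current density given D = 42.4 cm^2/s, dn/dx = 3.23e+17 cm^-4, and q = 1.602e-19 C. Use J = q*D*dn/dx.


Step 1: J = q * D * (dn/dx)
Step 2: J = 1.602e-19 * 42.4 * 3.23e+17
Step 3: J = 2.19e+00 A/cm^2

2.19e+00


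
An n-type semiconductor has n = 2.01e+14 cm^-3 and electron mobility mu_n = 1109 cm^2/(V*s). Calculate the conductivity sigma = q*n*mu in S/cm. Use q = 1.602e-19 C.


Step 1: sigma = q * n * mu
Step 2: sigma = 1.602e-19 * 2.01e+14 * 1109
Step 3: sigma = 3.571e-02 S/cm

3.571e-02


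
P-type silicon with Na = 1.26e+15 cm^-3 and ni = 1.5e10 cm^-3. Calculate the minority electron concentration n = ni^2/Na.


Step 1: Majority hole concentration p ≈ Na = 1.26e+15 cm^-3
Step 2: n = ni^2 / Na = (1.5e10)^2 / 1.26e+15
Step 3: n = 1.79e+05 cm^-3

1.79e+05


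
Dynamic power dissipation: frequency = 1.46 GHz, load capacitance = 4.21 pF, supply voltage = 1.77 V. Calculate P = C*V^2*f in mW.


Step 1: V^2 = 1.77^2 = 3.1329 V^2
Step 2: P = C*V^2*f = 4.21e-12 F * 3.1329 * 1.46e9 Hz
Step 3: P = 1.925668314e-02 W
Step 4: P = 19.257 mW

19.257


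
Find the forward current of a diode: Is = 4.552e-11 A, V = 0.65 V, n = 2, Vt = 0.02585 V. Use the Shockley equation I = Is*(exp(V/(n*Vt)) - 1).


Step 1: V/(n*Vt) = 0.65/(2*0.02585) = 12.5725
Step 2: exp(12.5725) = 2.8851e+05
Step 3: I = 4.552e-11 * (2.8851e+05 - 1) = 1.31e-05 A

1.31e-05


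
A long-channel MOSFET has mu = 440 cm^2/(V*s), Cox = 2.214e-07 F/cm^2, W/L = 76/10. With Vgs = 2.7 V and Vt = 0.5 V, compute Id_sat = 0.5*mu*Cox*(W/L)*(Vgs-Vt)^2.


Step 1: Overdrive voltage Vov = Vgs - Vt = 2.7 - 0.5 = 2.2 V
Step 2: W/L = 76/10 = 7.6
Step 3: Id = 0.5 * 440 * 2.214e-07 * 7.6 * 2.2^2
Step 4: Id = 1.79e-03 A

1.79e-03


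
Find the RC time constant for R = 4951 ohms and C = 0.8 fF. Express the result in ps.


Step 1: tau = R * C
Step 2: tau = 4951 * 0.8 fF = 4951 * 8.0e-16 F
Step 3: tau = 3.9608e-12 s = 3.9608 ps

3.9608


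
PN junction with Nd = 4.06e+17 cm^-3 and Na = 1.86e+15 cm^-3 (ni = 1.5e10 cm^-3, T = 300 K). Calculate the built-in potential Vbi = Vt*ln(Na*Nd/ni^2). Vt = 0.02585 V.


Step 1: Compute Na*Nd/ni^2 = 1.86e+15 * 4.06e+17 / (1.5e10)^2 = 3.3563e+12
Step 2: ln(3.3563e+12) = 28.8419
Step 3: Vbi = 0.02585 * 28.8419 = 0.746 V

0.746


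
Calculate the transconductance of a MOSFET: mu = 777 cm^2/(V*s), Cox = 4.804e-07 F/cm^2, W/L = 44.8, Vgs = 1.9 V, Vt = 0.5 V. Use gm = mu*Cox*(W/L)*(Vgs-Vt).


Step 1: Vov = Vgs - Vt = 1.9 - 0.5 = 1.4 V
Step 2: gm = mu * Cox * (W/L) * Vov
Step 3: gm = 777 * 4.804e-07 * 44.8 * 1.4 = 2.34e-02 S

2.34e-02


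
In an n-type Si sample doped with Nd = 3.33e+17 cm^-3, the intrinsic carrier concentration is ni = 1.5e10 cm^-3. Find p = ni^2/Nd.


Step 1: Since Nd >> ni, n ≈ Nd = 3.33e+17 cm^-3
Step 2: p = ni^2 / n = (1.5e10)^2 / 3.33e+17
Step 3: p = 2.25e20 / 3.33e+17 = 6.76e+02 cm^-3

6.76e+02


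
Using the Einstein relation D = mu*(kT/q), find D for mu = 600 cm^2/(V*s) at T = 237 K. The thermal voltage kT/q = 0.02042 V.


Step 1: D = mu * (kT/q)
Step 2: D = 600 * 0.02042
Step 3: D = 12.25 cm^2/s

12.25


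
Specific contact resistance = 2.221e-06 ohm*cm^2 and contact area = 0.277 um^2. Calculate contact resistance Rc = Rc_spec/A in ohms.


Step 1: Convert area to cm^2: 0.277 um^2 = 2.7700e-09 cm^2
Step 2: Rc = Rc_spec / A = 2.221e-06 / 2.7700e-09
Step 3: Rc = 8.02e+02 ohms

8.02e+02


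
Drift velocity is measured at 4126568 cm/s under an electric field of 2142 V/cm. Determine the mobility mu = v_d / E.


Step 1: mu = v_d / E
Step 2: mu = 4126568 / 2142
Step 3: mu = 1926.5 cm^2/(V*s)

1926.5


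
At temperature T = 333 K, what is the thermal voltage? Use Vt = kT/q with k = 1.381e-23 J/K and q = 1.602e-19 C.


Step 1: kT = 1.381e-23 * 333 = 4.59873e-21 J
Step 2: Vt = kT/q = 4.59873e-21 / 1.602e-19
Step 3: Vt = 0.02871 V

0.02871


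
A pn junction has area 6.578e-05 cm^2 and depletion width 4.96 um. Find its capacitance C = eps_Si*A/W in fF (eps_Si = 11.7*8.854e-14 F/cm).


Step 1: eps_Si = 11.7 * 8.854e-14 = 1.035918e-12 F/cm
Step 2: W in cm = 4.96 * 1e-4 = 4.96e-04 cm
Step 3: C = 1.035918e-12 * 6.578e-05 / 4.96e-04 = 1.373844e-13 F
Step 4: C = 137.38 fF

137.38


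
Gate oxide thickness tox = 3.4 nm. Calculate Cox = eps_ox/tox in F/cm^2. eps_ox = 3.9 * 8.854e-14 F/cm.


Step 1: eps_ox = 3.9 * 8.854e-14 = 3.45306e-13 F/cm
Step 2: tox in cm = 3.4 nm * 1e-7 = 3.4000e-07 cm
Step 3: Cox = 3.45306e-13 / 3.4000e-07 = 1.02e-06 F/cm^2

1.02e-06


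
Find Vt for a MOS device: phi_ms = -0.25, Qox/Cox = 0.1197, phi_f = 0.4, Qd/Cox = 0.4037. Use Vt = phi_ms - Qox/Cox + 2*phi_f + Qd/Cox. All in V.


Step 1: Vt = phi_ms - Qox/Cox + 2*phi_f + Qd/Cox
Step 2: Vt = -0.25 - 0.1197 + 2*0.4 + 0.4037
Step 3: Vt = -0.25 - 0.1197 + 0.8 + 0.4037
Step 4: Vt = 0.834 V

0.834


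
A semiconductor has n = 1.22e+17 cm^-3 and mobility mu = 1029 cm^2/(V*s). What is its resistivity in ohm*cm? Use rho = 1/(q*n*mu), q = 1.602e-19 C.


Step 1: sigma = q * n * mu = 1.602e-19 * 1.22e+17 * 1029 = 2.01112e+01 S/cm
Step 2: rho = 1 / sigma = 1 / 2.01112e+01 = 0.04972 ohm*cm

0.04972


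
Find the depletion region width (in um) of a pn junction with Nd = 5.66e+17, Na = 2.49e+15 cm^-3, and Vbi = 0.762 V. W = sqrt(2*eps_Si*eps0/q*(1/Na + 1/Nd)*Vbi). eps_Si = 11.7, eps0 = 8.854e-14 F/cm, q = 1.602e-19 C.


Step 1: 1/Na + 1/Nd = 1/2.49e+15 + 1/5.66e+17 = 4.03373e-16
Step 2: 2*eps*eps0/q = 2*11.7*8.854e-14/1.602e-19 = 1.293281e+07
Step 3: W^2 = 1.293281e+07 * 4.03373e-16 * 0.762 = 3.97516e-09
Step 4: W = sqrt(3.97516e-09) = 6.305e-05 cm = 0.6305 um

0.6305


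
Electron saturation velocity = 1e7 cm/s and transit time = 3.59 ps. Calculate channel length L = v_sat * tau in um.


Step 1: tau in seconds = 3.59 ps * 1e-12 = 3.5900e-12 s
Step 2: L = v_sat * tau = 1e7 * 3.5900e-12 = 3.5900e-05 cm
Step 3: L in um = 3.5900e-05 * 1e4 = 0.359 um

0.359


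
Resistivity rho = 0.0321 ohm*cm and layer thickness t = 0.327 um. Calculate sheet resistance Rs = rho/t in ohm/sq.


Step 1: Convert thickness to cm: t = 0.327 um = 3.2700e-05 cm
Step 2: Rs = rho / t = 0.0321 / 3.2700e-05
Step 3: Rs = 981.7 ohm/sq

981.7


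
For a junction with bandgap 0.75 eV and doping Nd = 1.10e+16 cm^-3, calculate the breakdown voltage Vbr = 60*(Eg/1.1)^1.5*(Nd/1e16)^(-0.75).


Step 1: Eg/1.1 = 0.75/1.1 = 0.681818
Step 2: (Eg/1.1)^1.5 = 0.681818^1.5 = 0.562993
Step 3: (Nd/1e16)^(-0.75) = (1.1)^(-0.75) = 0.931012
Step 4: Vbr = 60 * 0.562993 * 0.931012 = 31.4 V

31.4


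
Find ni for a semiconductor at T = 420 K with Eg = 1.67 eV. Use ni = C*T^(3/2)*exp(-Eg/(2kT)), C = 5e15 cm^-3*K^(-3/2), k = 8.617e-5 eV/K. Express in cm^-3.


Step 1: Compute kT = 8.617e-5 * 420 = 0.0361914 eV
Step 2: Exponent = -Eg/(2kT) = -1.67/(2*0.0361914) = -23.07178
Step 3: T^(3/2) = 420^1.5 = 8607.44
Step 4: ni = 5e15 * 8607.44 * exp(-23.07178) = 4.11e+09 cm^-3

4.11e+09


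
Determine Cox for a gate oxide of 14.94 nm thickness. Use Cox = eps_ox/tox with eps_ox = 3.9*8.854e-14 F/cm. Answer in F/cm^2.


Step 1: eps_ox = 3.9 * 8.854e-14 = 3.45306e-13 F/cm
Step 2: tox in cm = 14.94 nm * 1e-7 = 1.4940e-06 cm
Step 3: Cox = 3.45306e-13 / 1.4940e-06 = 2.31e-07 F/cm^2

2.31e-07


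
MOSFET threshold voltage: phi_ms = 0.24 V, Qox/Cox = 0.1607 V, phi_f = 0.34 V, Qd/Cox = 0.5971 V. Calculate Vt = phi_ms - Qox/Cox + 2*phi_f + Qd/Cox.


Step 1: Vt = phi_ms - Qox/Cox + 2*phi_f + Qd/Cox
Step 2: Vt = 0.24 - 0.1607 + 2*0.34 + 0.5971
Step 3: Vt = 0.24 - 0.1607 + 0.68 + 0.5971
Step 4: Vt = 1.3564 V

1.3564


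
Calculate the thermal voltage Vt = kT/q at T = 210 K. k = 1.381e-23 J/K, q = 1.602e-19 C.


Step 1: kT = 1.381e-23 * 210 = 2.9001e-21 J
Step 2: Vt = kT/q = 2.9001e-21 / 1.602e-19
Step 3: Vt = 0.0181 V

0.0181


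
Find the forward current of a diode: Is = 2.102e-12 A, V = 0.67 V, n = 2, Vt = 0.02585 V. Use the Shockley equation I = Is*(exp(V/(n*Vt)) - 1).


Step 1: V/(n*Vt) = 0.67/(2*0.02585) = 12.9594
Step 2: exp(12.9594) = 4.2481e+05
Step 3: I = 2.102e-12 * (4.2481e+05 - 1) = 8.93e-07 A

8.93e-07


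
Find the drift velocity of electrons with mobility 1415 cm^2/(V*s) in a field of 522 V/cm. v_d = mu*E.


Step 1: v_d = mu * E
Step 2: v_d = 1415 * 522 = 738630
Step 3: v_d = 7.39e+05 cm/s

7.39e+05


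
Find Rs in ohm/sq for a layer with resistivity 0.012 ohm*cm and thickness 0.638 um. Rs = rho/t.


Step 1: Convert thickness to cm: t = 0.638 um = 6.3800e-05 cm
Step 2: Rs = rho / t = 0.012 / 6.3800e-05
Step 3: Rs = 188.1 ohm/sq

188.1


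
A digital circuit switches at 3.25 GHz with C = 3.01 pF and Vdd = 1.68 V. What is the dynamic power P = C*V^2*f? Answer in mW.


Step 1: V^2 = 1.68^2 = 2.8224 V^2
Step 2: P = C*V^2*f = 3.01e-12 F * 2.8224 * 3.25e9 Hz
Step 3: P = 2.7610128e-02 W
Step 4: P = 27.61 mW

27.61


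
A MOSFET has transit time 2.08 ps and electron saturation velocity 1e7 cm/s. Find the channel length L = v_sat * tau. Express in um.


Step 1: tau in seconds = 2.08 ps * 1e-12 = 2.0800e-12 s
Step 2: L = v_sat * tau = 1e7 * 2.0800e-12 = 2.0800e-05 cm
Step 3: L in um = 2.0800e-05 * 1e4 = 0.208 um

0.208


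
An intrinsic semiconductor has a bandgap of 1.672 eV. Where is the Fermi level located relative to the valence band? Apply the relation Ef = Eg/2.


Step 1: For an intrinsic semiconductor, the Fermi level sits at midgap.
Step 2: Ef = Eg / 2 = 1.672 / 2 = 0.836 eV

0.836


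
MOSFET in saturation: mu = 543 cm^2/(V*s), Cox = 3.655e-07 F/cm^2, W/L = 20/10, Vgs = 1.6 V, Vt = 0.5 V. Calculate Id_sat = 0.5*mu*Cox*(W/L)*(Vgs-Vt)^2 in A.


Step 1: Overdrive voltage Vov = Vgs - Vt = 1.6 - 0.5 = 1.1 V
Step 2: W/L = 20/10 = 2
Step 3: Id = 0.5 * 543 * 3.655e-07 * 2 * 1.1^2
Step 4: Id = 2.40e-04 A

2.40e-04


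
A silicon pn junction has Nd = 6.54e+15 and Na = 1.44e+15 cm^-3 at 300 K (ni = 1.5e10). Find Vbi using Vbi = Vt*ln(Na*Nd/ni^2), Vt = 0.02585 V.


Step 1: Compute Na*Nd/ni^2 = 1.44e+15 * 6.54e+15 / (1.5e10)^2 = 4.1856e+10
Step 2: ln(4.1856e+10) = 24.4575
Step 3: Vbi = 0.02585 * 24.4575 = 0.632 V

0.632


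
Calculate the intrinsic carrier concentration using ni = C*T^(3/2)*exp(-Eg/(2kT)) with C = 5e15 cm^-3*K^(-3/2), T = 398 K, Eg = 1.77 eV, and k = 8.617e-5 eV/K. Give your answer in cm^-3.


Step 1: Compute kT = 8.617e-5 * 398 = 0.03429566 eV
Step 2: Exponent = -Eg/(2kT) = -1.77/(2*0.03429566) = -25.80501
Step 3: T^(3/2) = 398^1.5 = 7940.08
Step 4: ni = 5e15 * 7940.08 * exp(-25.80501) = 2.47e+08 cm^-3

2.47e+08


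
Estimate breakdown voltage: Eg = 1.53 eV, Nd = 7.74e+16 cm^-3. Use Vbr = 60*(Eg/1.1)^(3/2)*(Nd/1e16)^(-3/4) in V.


Step 1: Eg/1.1 = 1.53/1.1 = 1.390909
Step 2: (Eg/1.1)^1.5 = 1.390909^1.5 = 1.640394
Step 3: (Nd/1e16)^(-0.75) = (7.74)^(-0.75) = 0.215499
Step 4: Vbr = 60 * 1.640394 * 0.215499 = 21.2 V

21.2


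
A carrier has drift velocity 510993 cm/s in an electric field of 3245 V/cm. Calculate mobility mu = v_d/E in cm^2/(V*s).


Step 1: mu = v_d / E
Step 2: mu = 510993 / 3245
Step 3: mu = 157.47 cm^2/(V*s)

157.47


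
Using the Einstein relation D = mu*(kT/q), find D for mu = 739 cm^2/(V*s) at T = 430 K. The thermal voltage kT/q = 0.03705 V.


Step 1: D = mu * (kT/q)
Step 2: D = 739 * 0.03705
Step 3: D = 27.38 cm^2/s

27.38


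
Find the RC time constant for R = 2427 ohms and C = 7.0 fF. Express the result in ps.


Step 1: tau = R * C
Step 2: tau = 2427 * 7.0 fF = 2427 * 7.0e-15 F
Step 3: tau = 1.6989e-11 s = 16.989 ps

16.989


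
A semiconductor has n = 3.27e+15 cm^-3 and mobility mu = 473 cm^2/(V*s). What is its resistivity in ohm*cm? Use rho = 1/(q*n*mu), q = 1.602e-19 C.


Step 1: sigma = q * n * mu = 1.602e-19 * 3.27e+15 * 473 = 2.47783e-01 S/cm
Step 2: rho = 1 / sigma = 1 / 2.47783e-01 = 4.036 ohm*cm

4.036


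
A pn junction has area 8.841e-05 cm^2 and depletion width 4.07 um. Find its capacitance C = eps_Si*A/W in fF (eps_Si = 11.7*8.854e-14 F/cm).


Step 1: eps_Si = 11.7 * 8.854e-14 = 1.035918e-12 F/cm
Step 2: W in cm = 4.07 * 1e-4 = 4.07e-04 cm
Step 3: C = 1.035918e-12 * 8.841e-05 / 4.07e-04 = 2.250258e-13 F
Step 4: C = 225.03 fF

225.03


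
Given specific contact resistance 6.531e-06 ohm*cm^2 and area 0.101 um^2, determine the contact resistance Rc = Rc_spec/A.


Step 1: Convert area to cm^2: 0.101 um^2 = 1.0100e-09 cm^2
Step 2: Rc = Rc_spec / A = 6.531e-06 / 1.0100e-09
Step 3: Rc = 6.47e+03 ohms

6.47e+03


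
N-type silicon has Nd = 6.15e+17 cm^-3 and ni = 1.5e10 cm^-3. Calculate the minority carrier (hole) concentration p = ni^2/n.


Step 1: Since Nd >> ni, n ≈ Nd = 6.15e+17 cm^-3
Step 2: p = ni^2 / n = (1.5e10)^2 / 6.15e+17
Step 3: p = 2.25e20 / 6.15e+17 = 3.66e+02 cm^-3

3.66e+02


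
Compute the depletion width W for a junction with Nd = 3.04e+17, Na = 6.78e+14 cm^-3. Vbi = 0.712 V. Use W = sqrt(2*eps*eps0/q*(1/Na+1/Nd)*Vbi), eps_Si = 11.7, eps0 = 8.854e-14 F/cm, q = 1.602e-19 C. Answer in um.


Step 1: 1/Na + 1/Nd = 1/6.78e+14 + 1/3.04e+17 = 1.47822e-15
Step 2: 2*eps*eps0/q = 2*11.7*8.854e-14/1.602e-19 = 1.293281e+07
Step 3: W^2 = 1.293281e+07 * 1.47822e-15 * 0.712 = 1.36117e-08
Step 4: W = sqrt(1.36117e-08) = 1.167e-04 cm = 1.167 um

1.167


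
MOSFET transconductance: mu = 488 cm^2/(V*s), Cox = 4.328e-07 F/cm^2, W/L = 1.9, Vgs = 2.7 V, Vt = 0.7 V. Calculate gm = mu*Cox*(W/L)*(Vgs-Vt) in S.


Step 1: Vov = Vgs - Vt = 2.7 - 0.7 = 2.0 V
Step 2: gm = mu * Cox * (W/L) * Vov
Step 3: gm = 488 * 4.328e-07 * 1.9 * 2.0 = 8.03e-04 S

8.03e-04


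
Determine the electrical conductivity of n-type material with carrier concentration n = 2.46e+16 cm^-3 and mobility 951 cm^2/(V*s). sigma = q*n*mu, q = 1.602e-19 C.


Step 1: sigma = q * n * mu
Step 2: sigma = 1.602e-19 * 2.46e+16 * 951
Step 3: sigma = 3.748e+00 S/cm

3.748e+00


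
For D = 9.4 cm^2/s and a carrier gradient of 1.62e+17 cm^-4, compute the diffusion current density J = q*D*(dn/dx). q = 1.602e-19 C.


Step 1: J = q * D * (dn/dx)
Step 2: J = 1.602e-19 * 9.4 * 1.62e+17
Step 3: J = 2.44e-01 A/cm^2

2.44e-01


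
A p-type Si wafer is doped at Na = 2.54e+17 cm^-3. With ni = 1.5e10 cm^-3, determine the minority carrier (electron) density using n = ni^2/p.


Step 1: Majority hole concentration p ≈ Na = 2.54e+17 cm^-3
Step 2: n = ni^2 / Na = (1.5e10)^2 / 2.54e+17
Step 3: n = 8.86e+02 cm^-3

8.86e+02


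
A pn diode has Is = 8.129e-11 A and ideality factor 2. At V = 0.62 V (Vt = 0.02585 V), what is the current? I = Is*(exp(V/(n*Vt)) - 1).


Step 1: V/(n*Vt) = 0.62/(2*0.02585) = 11.9923
Step 2: exp(11.9923) = 1.6151e+05
Step 3: I = 8.129e-11 * (1.6151e+05 - 1) = 1.31e-05 A

1.31e-05


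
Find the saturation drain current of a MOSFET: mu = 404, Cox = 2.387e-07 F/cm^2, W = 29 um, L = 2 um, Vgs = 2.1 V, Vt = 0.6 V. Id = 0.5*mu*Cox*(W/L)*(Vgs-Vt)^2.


Step 1: Overdrive voltage Vov = Vgs - Vt = 2.1 - 0.6 = 1.5 V
Step 2: W/L = 29/2 = 14.5
Step 3: Id = 0.5 * 404 * 2.387e-07 * 14.5 * 1.5^2
Step 4: Id = 1.57e-03 A

1.57e-03


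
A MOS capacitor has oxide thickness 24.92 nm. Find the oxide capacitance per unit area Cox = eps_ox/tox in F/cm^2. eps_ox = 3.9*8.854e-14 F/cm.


Step 1: eps_ox = 3.9 * 8.854e-14 = 3.45306e-13 F/cm
Step 2: tox in cm = 24.92 nm * 1e-7 = 2.4920e-06 cm
Step 3: Cox = 3.45306e-13 / 2.4920e-06 = 1.39e-07 F/cm^2

1.39e-07


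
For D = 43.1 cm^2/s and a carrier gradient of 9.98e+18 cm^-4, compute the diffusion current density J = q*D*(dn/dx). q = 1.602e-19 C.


Step 1: J = q * D * (dn/dx)
Step 2: J = 1.602e-19 * 43.1 * 9.98e+18
Step 3: J = 6.89e+01 A/cm^2

6.89e+01


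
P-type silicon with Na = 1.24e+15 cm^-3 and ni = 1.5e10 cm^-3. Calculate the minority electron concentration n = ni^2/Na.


Step 1: Majority hole concentration p ≈ Na = 1.24e+15 cm^-3
Step 2: n = ni^2 / Na = (1.5e10)^2 / 1.24e+15
Step 3: n = 1.81e+05 cm^-3

1.81e+05


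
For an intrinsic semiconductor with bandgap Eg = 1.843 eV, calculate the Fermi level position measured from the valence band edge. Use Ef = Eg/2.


Step 1: For an intrinsic semiconductor, the Fermi level sits at midgap.
Step 2: Ef = Eg / 2 = 1.843 / 2 = 0.9215 eV

0.9215


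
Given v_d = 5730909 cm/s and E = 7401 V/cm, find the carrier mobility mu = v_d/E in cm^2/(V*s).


Step 1: mu = v_d / E
Step 2: mu = 5730909 / 7401
Step 3: mu = 774.34 cm^2/(V*s)

774.34


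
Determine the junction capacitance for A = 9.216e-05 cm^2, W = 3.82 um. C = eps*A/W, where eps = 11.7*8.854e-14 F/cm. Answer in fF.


Step 1: eps_Si = 11.7 * 8.854e-14 = 1.035918e-12 F/cm
Step 2: W in cm = 3.82 * 1e-4 = 3.82e-04 cm
Step 3: C = 1.035918e-12 * 9.216e-05 / 3.82e-04 = 2.499220e-13 F
Step 4: C = 249.92 fF

249.92


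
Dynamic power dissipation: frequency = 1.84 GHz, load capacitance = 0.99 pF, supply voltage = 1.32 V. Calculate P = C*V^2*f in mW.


Step 1: V^2 = 1.32^2 = 1.7424 V^2
Step 2: P = C*V^2*f = 0.99e-12 F * 1.7424 * 1.84e9 Hz
Step 3: P = 3.17395584e-03 W
Step 4: P = 3.174 mW

3.174


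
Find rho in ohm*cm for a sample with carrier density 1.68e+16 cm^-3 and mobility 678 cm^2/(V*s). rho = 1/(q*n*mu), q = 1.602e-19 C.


Step 1: sigma = q * n * mu = 1.602e-19 * 1.68e+16 * 678 = 1.82474e+00 S/cm
Step 2: rho = 1 / sigma = 1 / 1.82474e+00 = 0.548 ohm*cm

0.548


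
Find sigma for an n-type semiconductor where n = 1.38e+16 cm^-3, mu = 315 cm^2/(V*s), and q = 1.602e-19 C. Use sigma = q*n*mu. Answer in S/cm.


Step 1: sigma = q * n * mu
Step 2: sigma = 1.602e-19 * 1.38e+16 * 315
Step 3: sigma = 6.964e-01 S/cm

6.964e-01


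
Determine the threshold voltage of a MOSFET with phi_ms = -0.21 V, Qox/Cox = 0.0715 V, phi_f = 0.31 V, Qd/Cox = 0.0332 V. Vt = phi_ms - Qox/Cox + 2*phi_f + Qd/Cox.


Step 1: Vt = phi_ms - Qox/Cox + 2*phi_f + Qd/Cox
Step 2: Vt = -0.21 - 0.0715 + 2*0.31 + 0.0332
Step 3: Vt = -0.21 - 0.0715 + 0.62 + 0.0332
Step 4: Vt = 0.3717 V

0.3717


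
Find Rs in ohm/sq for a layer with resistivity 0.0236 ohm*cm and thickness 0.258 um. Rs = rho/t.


Step 1: Convert thickness to cm: t = 0.258 um = 2.5800e-05 cm
Step 2: Rs = rho / t = 0.0236 / 2.5800e-05
Step 3: Rs = 914.7 ohm/sq

914.7


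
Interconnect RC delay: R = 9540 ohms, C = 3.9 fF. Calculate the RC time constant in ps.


Step 1: tau = R * C
Step 2: tau = 9540 * 3.9 fF = 9540 * 3.9e-15 F
Step 3: tau = 3.7206e-11 s = 37.206 ps

37.206


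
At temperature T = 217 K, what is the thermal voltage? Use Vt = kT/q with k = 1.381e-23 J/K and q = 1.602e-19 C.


Step 1: kT = 1.381e-23 * 217 = 2.99677e-21 J
Step 2: Vt = kT/q = 2.99677e-21 / 1.602e-19
Step 3: Vt = 0.01871 V

0.01871


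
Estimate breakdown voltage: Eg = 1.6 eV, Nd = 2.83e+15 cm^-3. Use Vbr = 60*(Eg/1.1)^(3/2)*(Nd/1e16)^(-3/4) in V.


Step 1: Eg/1.1 = 1.6/1.1 = 1.454545
Step 2: (Eg/1.1)^1.5 = 1.454545^1.5 = 1.754247
Step 3: (Nd/1e16)^(-0.75) = (0.283)^(-0.75) = 2.577272
Step 4: Vbr = 60 * 1.754247 * 2.577272 = 271.3 V

271.3


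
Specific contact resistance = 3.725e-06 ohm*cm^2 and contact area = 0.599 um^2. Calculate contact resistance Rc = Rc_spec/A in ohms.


Step 1: Convert area to cm^2: 0.599 um^2 = 5.9900e-09 cm^2
Step 2: Rc = Rc_spec / A = 3.725e-06 / 5.9900e-09
Step 3: Rc = 6.22e+02 ohms

6.22e+02


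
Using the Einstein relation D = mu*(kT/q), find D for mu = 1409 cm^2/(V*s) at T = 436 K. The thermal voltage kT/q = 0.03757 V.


Step 1: D = mu * (kT/q)
Step 2: D = 1409 * 0.03757
Step 3: D = 52.94 cm^2/s

52.94


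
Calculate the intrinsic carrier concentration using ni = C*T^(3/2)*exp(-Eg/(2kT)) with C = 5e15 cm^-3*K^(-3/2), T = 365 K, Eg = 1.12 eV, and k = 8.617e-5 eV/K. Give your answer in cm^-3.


Step 1: Compute kT = 8.617e-5 * 365 = 0.03145205 eV
Step 2: Exponent = -Eg/(2kT) = -1.12/(2*0.03145205) = -17.80488
Step 3: T^(3/2) = 365^1.5 = 6973.32
Step 4: ni = 5e15 * 6973.32 * exp(-17.80488) = 6.45e+11 cm^-3

6.45e+11


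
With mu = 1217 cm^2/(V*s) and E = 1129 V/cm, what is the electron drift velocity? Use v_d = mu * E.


Step 1: v_d = mu * E
Step 2: v_d = 1217 * 1129 = 1373993
Step 3: v_d = 1.37e+06 cm/s

1.37e+06


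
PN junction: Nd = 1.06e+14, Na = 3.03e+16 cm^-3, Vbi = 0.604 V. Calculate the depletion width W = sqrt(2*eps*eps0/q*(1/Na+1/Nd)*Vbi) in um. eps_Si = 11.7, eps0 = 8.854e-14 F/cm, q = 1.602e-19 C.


Step 1: 1/Na + 1/Nd = 1/3.03e+16 + 1/1.06e+14 = 9.46697e-15
Step 2: 2*eps*eps0/q = 2*11.7*8.854e-14/1.602e-19 = 1.293281e+07
Step 3: W^2 = 1.293281e+07 * 9.46697e-15 * 0.604 = 7.39505e-08
Step 4: W = sqrt(7.39505e-08) = 2.719e-04 cm = 2.719 um

2.719


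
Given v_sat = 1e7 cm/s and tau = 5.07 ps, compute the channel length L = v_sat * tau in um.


Step 1: tau in seconds = 5.07 ps * 1e-12 = 5.0700e-12 s
Step 2: L = v_sat * tau = 1e7 * 5.0700e-12 = 5.0700e-05 cm
Step 3: L in um = 5.0700e-05 * 1e4 = 0.507 um

0.507


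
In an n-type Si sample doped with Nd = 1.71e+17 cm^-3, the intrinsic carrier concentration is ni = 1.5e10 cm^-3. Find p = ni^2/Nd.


Step 1: Since Nd >> ni, n ≈ Nd = 1.71e+17 cm^-3
Step 2: p = ni^2 / n = (1.5e10)^2 / 1.71e+17
Step 3: p = 2.25e20 / 1.71e+17 = 1.32e+03 cm^-3

1.32e+03


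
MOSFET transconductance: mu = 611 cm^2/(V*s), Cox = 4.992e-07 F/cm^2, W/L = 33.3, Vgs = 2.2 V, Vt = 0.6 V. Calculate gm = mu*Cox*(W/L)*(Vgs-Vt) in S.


Step 1: Vov = Vgs - Vt = 2.2 - 0.6 = 1.6 V
Step 2: gm = mu * Cox * (W/L) * Vov
Step 3: gm = 611 * 4.992e-07 * 33.3 * 1.6 = 1.63e-02 S

1.63e-02


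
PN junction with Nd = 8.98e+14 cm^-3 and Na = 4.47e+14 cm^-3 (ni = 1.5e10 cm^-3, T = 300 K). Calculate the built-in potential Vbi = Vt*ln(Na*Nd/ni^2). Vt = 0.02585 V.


Step 1: Compute Na*Nd/ni^2 = 4.47e+14 * 8.98e+14 / (1.5e10)^2 = 1.7840e+09
Step 2: ln(1.7840e+09) = 21.3021
Step 3: Vbi = 0.02585 * 21.3021 = 0.551 V

0.551


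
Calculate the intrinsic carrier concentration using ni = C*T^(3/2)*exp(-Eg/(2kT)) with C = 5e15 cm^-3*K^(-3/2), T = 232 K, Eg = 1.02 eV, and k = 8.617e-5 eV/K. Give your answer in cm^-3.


Step 1: Compute kT = 8.617e-5 * 232 = 0.01999144 eV
Step 2: Exponent = -Eg/(2kT) = -1.02/(2*0.01999144) = -25.51092
Step 3: T^(3/2) = 232^1.5 = 3533.72
Step 4: ni = 5e15 * 3533.72 * exp(-25.51092) = 1.47e+08 cm^-3

1.47e+08


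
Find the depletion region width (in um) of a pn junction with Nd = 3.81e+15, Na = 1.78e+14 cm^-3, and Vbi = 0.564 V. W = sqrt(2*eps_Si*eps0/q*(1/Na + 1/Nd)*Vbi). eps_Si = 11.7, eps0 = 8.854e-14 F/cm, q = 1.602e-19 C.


Step 1: 1/Na + 1/Nd = 1/1.78e+14 + 1/3.81e+15 = 5.88044e-15
Step 2: 2*eps*eps0/q = 2*11.7*8.854e-14/1.602e-19 = 1.293281e+07
Step 3: W^2 = 1.293281e+07 * 5.88044e-15 * 0.564 = 4.28925e-08
Step 4: W = sqrt(4.28925e-08) = 2.071e-04 cm = 2.071 um

2.071


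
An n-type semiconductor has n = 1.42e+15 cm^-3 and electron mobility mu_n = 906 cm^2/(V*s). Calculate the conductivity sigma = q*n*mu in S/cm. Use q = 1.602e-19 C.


Step 1: sigma = q * n * mu
Step 2: sigma = 1.602e-19 * 1.42e+15 * 906
Step 3: sigma = 2.061e-01 S/cm

2.061e-01


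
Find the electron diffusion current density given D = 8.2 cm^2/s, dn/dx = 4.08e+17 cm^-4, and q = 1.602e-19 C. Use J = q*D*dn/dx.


Step 1: J = q * D * (dn/dx)
Step 2: J = 1.602e-19 * 8.2 * 4.08e+17
Step 3: J = 5.36e-01 A/cm^2

5.36e-01


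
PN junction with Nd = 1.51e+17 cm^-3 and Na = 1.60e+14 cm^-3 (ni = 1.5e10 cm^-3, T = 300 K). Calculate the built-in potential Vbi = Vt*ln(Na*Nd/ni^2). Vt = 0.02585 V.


Step 1: Compute Na*Nd/ni^2 = 1.60e+14 * 1.51e+17 / (1.5e10)^2 = 1.0738e+11
Step 2: ln(1.0738e+11) = 25.3996
Step 3: Vbi = 0.02585 * 25.3996 = 0.657 V

0.657


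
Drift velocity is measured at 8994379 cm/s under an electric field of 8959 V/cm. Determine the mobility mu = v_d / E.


Step 1: mu = v_d / E
Step 2: mu = 8994379 / 8959
Step 3: mu = 1003.95 cm^2/(V*s)

1003.95


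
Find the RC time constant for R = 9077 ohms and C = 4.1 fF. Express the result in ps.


Step 1: tau = R * C
Step 2: tau = 9077 * 4.1 fF = 9077 * 4.1e-15 F
Step 3: tau = 3.72157e-11 s = 37.2157 ps

37.2157


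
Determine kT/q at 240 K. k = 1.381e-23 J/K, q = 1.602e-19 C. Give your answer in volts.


Step 1: kT = 1.381e-23 * 240 = 3.3144e-21 J
Step 2: Vt = kT/q = 3.3144e-21 / 1.602e-19
Step 3: Vt = 0.02069 V

0.02069


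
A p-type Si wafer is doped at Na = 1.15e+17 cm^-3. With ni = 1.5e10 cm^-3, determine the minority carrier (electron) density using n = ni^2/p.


Step 1: Majority hole concentration p ≈ Na = 1.15e+17 cm^-3
Step 2: n = ni^2 / Na = (1.5e10)^2 / 1.15e+17
Step 3: n = 1.96e+03 cm^-3

1.96e+03


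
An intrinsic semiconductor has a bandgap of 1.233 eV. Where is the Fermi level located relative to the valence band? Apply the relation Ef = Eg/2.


Step 1: For an intrinsic semiconductor, the Fermi level sits at midgap.
Step 2: Ef = Eg / 2 = 1.233 / 2 = 0.6165 eV

0.6165


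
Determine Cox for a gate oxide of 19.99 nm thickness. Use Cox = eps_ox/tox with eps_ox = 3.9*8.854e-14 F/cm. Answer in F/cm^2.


Step 1: eps_ox = 3.9 * 8.854e-14 = 3.45306e-13 F/cm
Step 2: tox in cm = 19.99 nm * 1e-7 = 1.9990e-06 cm
Step 3: Cox = 3.45306e-13 / 1.9990e-06 = 1.73e-07 F/cm^2

1.73e-07


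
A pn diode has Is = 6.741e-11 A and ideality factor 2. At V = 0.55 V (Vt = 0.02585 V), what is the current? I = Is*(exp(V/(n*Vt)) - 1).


Step 1: V/(n*Vt) = 0.55/(2*0.02585) = 10.6383
Step 2: exp(10.6383) = 4.1702e+04
Step 3: I = 6.741e-11 * (4.1702e+04 - 1) = 2.81e-06 A

2.81e-06


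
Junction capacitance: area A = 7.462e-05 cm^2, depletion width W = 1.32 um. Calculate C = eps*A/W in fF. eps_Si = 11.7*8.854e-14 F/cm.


Step 1: eps_Si = 11.7 * 8.854e-14 = 1.035918e-12 F/cm
Step 2: W in cm = 1.32 * 1e-4 = 1.32e-04 cm
Step 3: C = 1.035918e-12 * 7.462e-05 / 1.32e-04 = 5.856076e-13 F
Step 4: C = 585.61 fF

585.61


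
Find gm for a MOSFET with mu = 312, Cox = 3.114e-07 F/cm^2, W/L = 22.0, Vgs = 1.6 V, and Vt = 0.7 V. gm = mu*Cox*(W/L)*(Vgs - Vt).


Step 1: Vov = Vgs - Vt = 1.6 - 0.7 = 0.9 V
Step 2: gm = mu * Cox * (W/L) * Vov
Step 3: gm = 312 * 3.114e-07 * 22.0 * 0.9 = 1.92e-03 S

1.92e-03


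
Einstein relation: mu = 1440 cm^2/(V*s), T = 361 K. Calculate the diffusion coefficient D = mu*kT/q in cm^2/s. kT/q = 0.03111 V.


Step 1: D = mu * (kT/q)
Step 2: D = 1440 * 0.03111
Step 3: D = 44.8 cm^2/s

44.8


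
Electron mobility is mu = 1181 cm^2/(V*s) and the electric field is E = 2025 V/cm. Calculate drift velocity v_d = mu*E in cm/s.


Step 1: v_d = mu * E
Step 2: v_d = 1181 * 2025 = 2391525
Step 3: v_d = 2.39e+06 cm/s

2.39e+06


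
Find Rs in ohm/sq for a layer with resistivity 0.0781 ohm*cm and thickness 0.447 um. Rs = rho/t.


Step 1: Convert thickness to cm: t = 0.447 um = 4.4700e-05 cm
Step 2: Rs = rho / t = 0.0781 / 4.4700e-05
Step 3: Rs = 1747.2 ohm/sq

1747.2


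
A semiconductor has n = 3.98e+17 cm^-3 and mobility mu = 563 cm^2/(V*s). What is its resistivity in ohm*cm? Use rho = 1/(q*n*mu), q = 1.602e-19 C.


Step 1: sigma = q * n * mu = 1.602e-19 * 3.98e+17 * 563 = 3.58967e+01 S/cm
Step 2: rho = 1 / sigma = 1 / 3.58967e+01 = 0.02786 ohm*cm

0.02786


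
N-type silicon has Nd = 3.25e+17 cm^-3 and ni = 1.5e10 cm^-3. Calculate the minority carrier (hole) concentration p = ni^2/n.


Step 1: Since Nd >> ni, n ≈ Nd = 3.25e+17 cm^-3
Step 2: p = ni^2 / n = (1.5e10)^2 / 3.25e+17
Step 3: p = 2.25e20 / 3.25e+17 = 6.92e+02 cm^-3

6.92e+02


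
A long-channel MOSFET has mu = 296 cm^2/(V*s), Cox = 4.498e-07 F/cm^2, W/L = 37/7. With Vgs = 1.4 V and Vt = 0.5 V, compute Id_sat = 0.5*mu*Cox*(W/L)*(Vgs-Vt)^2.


Step 1: Overdrive voltage Vov = Vgs - Vt = 1.4 - 0.5 = 0.9 V
Step 2: W/L = 37/7 = 5.28571
Step 3: Id = 0.5 * 296 * 4.498e-07 * 5.28571 * 0.9^2
Step 4: Id = 2.85e-04 A

2.85e-04


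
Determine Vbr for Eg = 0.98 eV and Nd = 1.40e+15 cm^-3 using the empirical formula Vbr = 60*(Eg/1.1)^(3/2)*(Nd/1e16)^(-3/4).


Step 1: Eg/1.1 = 0.98/1.1 = 0.890909
Step 2: (Eg/1.1)^1.5 = 0.890909^1.5 = 0.840911
Step 3: (Nd/1e16)^(-0.75) = (0.14)^(-0.75) = 4.369221
Step 4: Vbr = 60 * 0.840911 * 4.369221 = 220.4 V

220.4


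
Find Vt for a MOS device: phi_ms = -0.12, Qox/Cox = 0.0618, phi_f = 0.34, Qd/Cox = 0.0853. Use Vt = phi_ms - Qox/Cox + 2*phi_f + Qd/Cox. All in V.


Step 1: Vt = phi_ms - Qox/Cox + 2*phi_f + Qd/Cox
Step 2: Vt = -0.12 - 0.0618 + 2*0.34 + 0.0853
Step 3: Vt = -0.12 - 0.0618 + 0.68 + 0.0853
Step 4: Vt = 0.5835 V

0.5835


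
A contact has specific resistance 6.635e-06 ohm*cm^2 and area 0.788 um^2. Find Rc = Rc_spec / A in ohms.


Step 1: Convert area to cm^2: 0.788 um^2 = 7.8800e-09 cm^2
Step 2: Rc = Rc_spec / A = 6.635e-06 / 7.8800e-09
Step 3: Rc = 8.42e+02 ohms

8.42e+02


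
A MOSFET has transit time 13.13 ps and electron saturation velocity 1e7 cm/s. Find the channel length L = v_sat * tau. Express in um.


Step 1: tau in seconds = 13.13 ps * 1e-12 = 1.3130e-11 s
Step 2: L = v_sat * tau = 1e7 * 1.3130e-11 = 1.3130e-04 cm
Step 3: L in um = 1.3130e-04 * 1e4 = 1.313 um

1.313


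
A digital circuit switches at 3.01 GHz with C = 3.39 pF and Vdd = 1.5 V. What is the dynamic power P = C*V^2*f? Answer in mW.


Step 1: V^2 = 1.5^2 = 2.25 V^2
Step 2: P = C*V^2*f = 3.39e-12 F * 2.25 * 3.01e9 Hz
Step 3: P = 2.2958775e-02 W
Step 4: P = 22.959 mW

22.959


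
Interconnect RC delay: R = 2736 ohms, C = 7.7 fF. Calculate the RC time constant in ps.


Step 1: tau = R * C
Step 2: tau = 2736 * 7.7 fF = 2736 * 7.7e-15 F
Step 3: tau = 2.10672e-11 s = 21.0672 ps

21.0672


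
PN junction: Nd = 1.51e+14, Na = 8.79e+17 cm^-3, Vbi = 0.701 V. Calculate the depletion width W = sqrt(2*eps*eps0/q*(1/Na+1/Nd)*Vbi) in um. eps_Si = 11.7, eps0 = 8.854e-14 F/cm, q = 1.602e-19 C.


Step 1: 1/Na + 1/Nd = 1/8.79e+17 + 1/1.51e+14 = 6.62365e-15
Step 2: 2*eps*eps0/q = 2*11.7*8.854e-14/1.602e-19 = 1.293281e+07
Step 3: W^2 = 1.293281e+07 * 6.62365e-15 * 0.701 = 6.00493e-08
Step 4: W = sqrt(6.00493e-08) = 2.450e-04 cm = 2.45 um

2.45


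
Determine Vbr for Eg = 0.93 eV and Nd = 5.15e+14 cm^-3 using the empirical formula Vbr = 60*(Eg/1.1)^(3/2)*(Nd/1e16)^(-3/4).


Step 1: Eg/1.1 = 0.93/1.1 = 0.845455
Step 2: (Eg/1.1)^1.5 = 0.845455^1.5 = 0.777384
Step 3: (Nd/1e16)^(-0.75) = (0.0515)^(-0.75) = 9.250061
Step 4: Vbr = 60 * 0.777384 * 9.250061 = 431.5 V

431.5


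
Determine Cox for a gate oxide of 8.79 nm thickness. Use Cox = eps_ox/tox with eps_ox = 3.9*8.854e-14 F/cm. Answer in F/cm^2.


Step 1: eps_ox = 3.9 * 8.854e-14 = 3.45306e-13 F/cm
Step 2: tox in cm = 8.79 nm * 1e-7 = 8.7900e-07 cm
Step 3: Cox = 3.45306e-13 / 8.7900e-07 = 3.93e-07 F/cm^2

3.93e-07


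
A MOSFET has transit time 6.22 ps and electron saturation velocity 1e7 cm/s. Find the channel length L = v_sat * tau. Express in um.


Step 1: tau in seconds = 6.22 ps * 1e-12 = 6.2200e-12 s
Step 2: L = v_sat * tau = 1e7 * 6.2200e-12 = 6.2200e-05 cm
Step 3: L in um = 6.2200e-05 * 1e4 = 0.622 um

0.622


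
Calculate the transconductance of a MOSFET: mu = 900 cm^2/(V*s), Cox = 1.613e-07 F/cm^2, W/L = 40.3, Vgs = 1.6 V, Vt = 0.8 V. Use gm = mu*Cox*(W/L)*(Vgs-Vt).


Step 1: Vov = Vgs - Vt = 1.6 - 0.8 = 0.8 V
Step 2: gm = mu * Cox * (W/L) * Vov
Step 3: gm = 900 * 1.613e-07 * 40.3 * 0.8 = 4.68e-03 S

4.68e-03


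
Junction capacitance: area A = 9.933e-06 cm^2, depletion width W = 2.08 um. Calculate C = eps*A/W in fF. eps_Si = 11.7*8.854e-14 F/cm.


Step 1: eps_Si = 11.7 * 8.854e-14 = 1.035918e-12 F/cm
Step 2: W in cm = 2.08 * 1e-4 = 2.08e-04 cm
Step 3: C = 1.035918e-12 * 9.933e-06 / 2.08e-04 = 4.947006e-14 F
Step 4: C = 49.47 fF

49.47


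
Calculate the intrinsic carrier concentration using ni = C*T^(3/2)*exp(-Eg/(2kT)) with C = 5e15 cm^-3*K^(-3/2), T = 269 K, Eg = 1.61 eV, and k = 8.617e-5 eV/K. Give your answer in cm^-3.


Step 1: Compute kT = 8.617e-5 * 269 = 0.02317973 eV
Step 2: Exponent = -Eg/(2kT) = -1.61/(2*0.02317973) = -34.72862
Step 3: T^(3/2) = 269^1.5 = 4411.93
Step 4: ni = 5e15 * 4411.93 * exp(-34.72862) = 1.82e+04 cm^-3

1.82e+04


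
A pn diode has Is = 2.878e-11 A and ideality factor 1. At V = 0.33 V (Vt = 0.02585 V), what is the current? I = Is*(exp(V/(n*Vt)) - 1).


Step 1: V/(n*Vt) = 0.33/(1*0.02585) = 12.7660
Step 2: exp(12.7660) = 3.5011e+05
Step 3: I = 2.878e-11 * (3.5011e+05 - 1) = 1.01e-05 A

1.01e-05


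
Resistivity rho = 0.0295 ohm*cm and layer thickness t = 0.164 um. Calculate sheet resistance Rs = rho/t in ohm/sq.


Step 1: Convert thickness to cm: t = 0.164 um = 1.6400e-05 cm
Step 2: Rs = rho / t = 0.0295 / 1.6400e-05
Step 3: Rs = 1798.8 ohm/sq

1798.8


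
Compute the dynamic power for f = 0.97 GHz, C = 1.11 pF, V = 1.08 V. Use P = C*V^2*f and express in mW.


Step 1: V^2 = 1.08^2 = 1.1664 V^2
Step 2: P = C*V^2*f = 1.11e-12 F * 1.1664 * 0.97e9 Hz
Step 3: P = 1.25586288e-03 W
Step 4: P = 1.256 mW

1.256


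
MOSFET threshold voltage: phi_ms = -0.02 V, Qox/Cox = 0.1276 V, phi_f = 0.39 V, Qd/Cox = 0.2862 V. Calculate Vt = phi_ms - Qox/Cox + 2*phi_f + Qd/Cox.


Step 1: Vt = phi_ms - Qox/Cox + 2*phi_f + Qd/Cox
Step 2: Vt = -0.02 - 0.1276 + 2*0.39 + 0.2862
Step 3: Vt = -0.02 - 0.1276 + 0.78 + 0.2862
Step 4: Vt = 0.9186 V

0.9186


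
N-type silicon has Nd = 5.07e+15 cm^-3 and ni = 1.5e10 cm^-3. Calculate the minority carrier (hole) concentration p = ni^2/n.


Step 1: Since Nd >> ni, n ≈ Nd = 5.07e+15 cm^-3
Step 2: p = ni^2 / n = (1.5e10)^2 / 5.07e+15
Step 3: p = 2.25e20 / 5.07e+15 = 4.44e+04 cm^-3

4.44e+04


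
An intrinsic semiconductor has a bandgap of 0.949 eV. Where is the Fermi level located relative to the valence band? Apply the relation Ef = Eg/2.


Step 1: For an intrinsic semiconductor, the Fermi level sits at midgap.
Step 2: Ef = Eg / 2 = 0.949 / 2 = 0.4745 eV

0.4745


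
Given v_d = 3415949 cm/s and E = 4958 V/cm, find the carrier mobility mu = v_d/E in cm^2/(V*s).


Step 1: mu = v_d / E
Step 2: mu = 3415949 / 4958
Step 3: mu = 688.98 cm^2/(V*s)

688.98


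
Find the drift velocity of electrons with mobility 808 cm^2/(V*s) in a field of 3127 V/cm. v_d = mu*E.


Step 1: v_d = mu * E
Step 2: v_d = 808 * 3127 = 2526616
Step 3: v_d = 2.53e+06 cm/s

2.53e+06


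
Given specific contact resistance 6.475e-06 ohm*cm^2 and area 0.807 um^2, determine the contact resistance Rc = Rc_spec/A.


Step 1: Convert area to cm^2: 0.807 um^2 = 8.0700e-09 cm^2
Step 2: Rc = Rc_spec / A = 6.475e-06 / 8.0700e-09
Step 3: Rc = 8.02e+02 ohms

8.02e+02


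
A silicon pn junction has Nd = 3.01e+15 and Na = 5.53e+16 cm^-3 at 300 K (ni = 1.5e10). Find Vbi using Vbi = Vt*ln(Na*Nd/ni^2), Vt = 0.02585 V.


Step 1: Compute Na*Nd/ni^2 = 5.53e+16 * 3.01e+15 / (1.5e10)^2 = 7.3979e+11
Step 2: ln(7.3979e+11) = 27.3296
Step 3: Vbi = 0.02585 * 27.3296 = 0.706 V

0.706


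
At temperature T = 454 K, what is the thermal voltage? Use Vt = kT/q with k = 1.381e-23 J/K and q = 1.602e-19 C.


Step 1: kT = 1.381e-23 * 454 = 6.26974e-21 J
Step 2: Vt = kT/q = 6.26974e-21 / 1.602e-19
Step 3: Vt = 0.03914 V

0.03914


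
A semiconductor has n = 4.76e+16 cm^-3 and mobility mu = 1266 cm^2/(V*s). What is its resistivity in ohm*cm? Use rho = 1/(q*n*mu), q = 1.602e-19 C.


Step 1: sigma = q * n * mu = 1.602e-19 * 4.76e+16 * 1266 = 9.65391e+00 S/cm
Step 2: rho = 1 / sigma = 1 / 9.65391e+00 = 0.1036 ohm*cm

0.1036


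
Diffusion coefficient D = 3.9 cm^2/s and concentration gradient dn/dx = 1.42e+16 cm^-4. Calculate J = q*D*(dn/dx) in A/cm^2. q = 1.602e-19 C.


Step 1: J = q * D * (dn/dx)
Step 2: J = 1.602e-19 * 3.9 * 1.42e+16
Step 3: J = 8.87e-03 A/cm^2

8.87e-03


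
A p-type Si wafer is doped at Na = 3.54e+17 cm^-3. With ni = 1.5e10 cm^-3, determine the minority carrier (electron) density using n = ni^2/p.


Step 1: Majority hole concentration p ≈ Na = 3.54e+17 cm^-3
Step 2: n = ni^2 / Na = (1.5e10)^2 / 3.54e+17
Step 3: n = 6.36e+02 cm^-3

6.36e+02


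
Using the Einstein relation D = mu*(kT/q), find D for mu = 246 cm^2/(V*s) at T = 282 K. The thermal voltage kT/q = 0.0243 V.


Step 1: D = mu * (kT/q)
Step 2: D = 246 * 0.0243
Step 3: D = 5.98 cm^2/s

5.98


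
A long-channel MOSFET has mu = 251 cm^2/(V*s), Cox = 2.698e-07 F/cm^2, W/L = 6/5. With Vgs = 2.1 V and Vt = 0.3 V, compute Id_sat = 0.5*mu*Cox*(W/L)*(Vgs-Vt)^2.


Step 1: Overdrive voltage Vov = Vgs - Vt = 2.1 - 0.3 = 1.8 V
Step 2: W/L = 6/5 = 1.2
Step 3: Id = 0.5 * 251 * 2.698e-07 * 1.2 * 1.8^2
Step 4: Id = 1.32e-04 A

1.32e-04


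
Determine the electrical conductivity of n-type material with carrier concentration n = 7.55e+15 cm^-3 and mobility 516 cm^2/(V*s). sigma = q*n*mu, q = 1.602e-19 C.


Step 1: sigma = q * n * mu
Step 2: sigma = 1.602e-19 * 7.55e+15 * 516
Step 3: sigma = 6.241e-01 S/cm

6.241e-01


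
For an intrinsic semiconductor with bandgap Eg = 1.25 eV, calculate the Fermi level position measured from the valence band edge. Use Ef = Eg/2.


Step 1: For an intrinsic semiconductor, the Fermi level sits at midgap.
Step 2: Ef = Eg / 2 = 1.25 / 2 = 0.625 eV

0.625


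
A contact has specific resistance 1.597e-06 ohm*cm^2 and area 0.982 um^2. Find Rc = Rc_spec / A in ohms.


Step 1: Convert area to cm^2: 0.982 um^2 = 9.8200e-09 cm^2
Step 2: Rc = Rc_spec / A = 1.597e-06 / 9.8200e-09
Step 3: Rc = 1.63e+02 ohms

1.63e+02


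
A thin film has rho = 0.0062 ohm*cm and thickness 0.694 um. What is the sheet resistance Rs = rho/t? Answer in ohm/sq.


Step 1: Convert thickness to cm: t = 0.694 um = 6.9400e-05 cm
Step 2: Rs = rho / t = 0.0062 / 6.9400e-05
Step 3: Rs = 89.3 ohm/sq

89.3


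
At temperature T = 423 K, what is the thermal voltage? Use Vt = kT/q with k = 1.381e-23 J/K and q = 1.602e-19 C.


Step 1: kT = 1.381e-23 * 423 = 5.84163e-21 J
Step 2: Vt = kT/q = 5.84163e-21 / 1.602e-19
Step 3: Vt = 0.03646 V

0.03646


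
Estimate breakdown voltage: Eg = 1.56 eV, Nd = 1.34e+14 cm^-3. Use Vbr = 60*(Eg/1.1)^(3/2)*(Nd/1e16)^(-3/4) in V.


Step 1: Eg/1.1 = 1.56/1.1 = 1.418182
Step 2: (Eg/1.1)^1.5 = 1.418182^1.5 = 1.688877
Step 3: (Nd/1e16)^(-0.75) = (0.0134)^(-0.75) = 25.390509
Step 4: Vbr = 60 * 1.688877 * 25.390509 = 2572.9 V

2572.9


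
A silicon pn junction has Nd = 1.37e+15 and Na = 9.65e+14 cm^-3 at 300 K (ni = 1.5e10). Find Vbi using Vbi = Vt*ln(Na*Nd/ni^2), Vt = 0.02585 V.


Step 1: Compute Na*Nd/ni^2 = 9.65e+14 * 1.37e+15 / (1.5e10)^2 = 5.8758e+09
Step 2: ln(5.8758e+09) = 22.4941
Step 3: Vbi = 0.02585 * 22.4941 = 0.581 V

0.581


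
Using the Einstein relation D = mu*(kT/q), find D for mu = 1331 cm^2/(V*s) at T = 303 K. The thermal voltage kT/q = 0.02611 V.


Step 1: D = mu * (kT/q)
Step 2: D = 1331 * 0.02611
Step 3: D = 34.75 cm^2/s

34.75


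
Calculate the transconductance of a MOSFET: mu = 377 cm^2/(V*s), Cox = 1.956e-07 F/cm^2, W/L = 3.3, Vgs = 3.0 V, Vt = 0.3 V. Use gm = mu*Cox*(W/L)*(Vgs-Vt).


Step 1: Vov = Vgs - Vt = 3.0 - 0.3 = 2.7 V
Step 2: gm = mu * Cox * (W/L) * Vov
Step 3: gm = 377 * 1.956e-07 * 3.3 * 2.7 = 6.57e-04 S

6.57e-04


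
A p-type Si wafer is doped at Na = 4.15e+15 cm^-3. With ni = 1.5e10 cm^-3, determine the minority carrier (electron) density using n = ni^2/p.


Step 1: Majority hole concentration p ≈ Na = 4.15e+15 cm^-3
Step 2: n = ni^2 / Na = (1.5e10)^2 / 4.15e+15
Step 3: n = 5.42e+04 cm^-3

5.42e+04


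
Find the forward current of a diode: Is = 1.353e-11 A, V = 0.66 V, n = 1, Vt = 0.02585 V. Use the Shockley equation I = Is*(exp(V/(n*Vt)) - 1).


Step 1: V/(n*Vt) = 0.66/(1*0.02585) = 25.5319
Step 2: exp(25.5319) = 1.2256e+11
Step 3: I = 1.353e-11 * (1.2256e+11 - 1) = 1.66e+00 A

1.66e+00
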